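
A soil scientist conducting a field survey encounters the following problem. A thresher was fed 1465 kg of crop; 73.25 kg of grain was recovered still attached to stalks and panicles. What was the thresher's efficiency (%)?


eta = (total - unthreshed) / total * 100
    = (1465 - 73.25) / 1465 * 100
    = 1391.75 / 1465 * 100
    = 95%


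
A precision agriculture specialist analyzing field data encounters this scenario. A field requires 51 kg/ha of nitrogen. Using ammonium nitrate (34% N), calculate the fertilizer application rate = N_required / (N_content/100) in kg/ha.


Rate = N_required / (N_content / 100)
     = 51 / (34 / 100)
     = 51 / 0.34
     = 150 kg/ha


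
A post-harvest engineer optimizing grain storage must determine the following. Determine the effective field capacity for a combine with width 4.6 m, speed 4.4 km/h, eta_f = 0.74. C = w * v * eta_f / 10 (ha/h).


C = w * v * eta_f / 10
  = 4.6 * 4.4 * 0.74 / 10
  = 14.98 / 10
  = 1.50 ha/h


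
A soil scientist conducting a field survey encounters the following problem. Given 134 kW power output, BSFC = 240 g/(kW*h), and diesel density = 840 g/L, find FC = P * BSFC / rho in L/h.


FC = P * BSFC / rho_fuel
   = 134 * 240 / 840
   = 32160 / 840
   = 38.29 L/h


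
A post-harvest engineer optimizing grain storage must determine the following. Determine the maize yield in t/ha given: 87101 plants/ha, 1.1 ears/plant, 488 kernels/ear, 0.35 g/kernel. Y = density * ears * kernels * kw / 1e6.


Y = density * ears * kernels * kw
  = 87101 * 1.1 * 488 * 0.35 g/ha
  = 16364535.88 g/ha
  = 16364.54 kg/ha = 16.36 t/ha


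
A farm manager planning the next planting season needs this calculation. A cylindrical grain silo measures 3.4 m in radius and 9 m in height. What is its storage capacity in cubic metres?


V = pi * r^2 * h
  = pi * 3.4^2 * 9
  = pi * 11.56 * 9
  = 326.85 m^3


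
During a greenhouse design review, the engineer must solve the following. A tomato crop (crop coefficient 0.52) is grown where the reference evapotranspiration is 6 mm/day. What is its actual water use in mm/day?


ETc = Kc * ET0
    = 0.52 * 6
    = 3.12 mm/day


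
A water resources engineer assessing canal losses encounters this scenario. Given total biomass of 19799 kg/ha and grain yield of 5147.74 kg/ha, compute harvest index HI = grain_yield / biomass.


HI = grain_yield / biomass
   = 5147.74 / 19799
   = 0.26


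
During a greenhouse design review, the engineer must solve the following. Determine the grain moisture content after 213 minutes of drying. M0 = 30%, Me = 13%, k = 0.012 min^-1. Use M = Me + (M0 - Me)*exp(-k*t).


M = Me + (M0 - Me) * e^(-k*t)
  = 13 + (30 - 13) * e^(-0.012*213)
  = 13 + 17 * e^(-2.556)
  = 13 + 17 * 0.07761
  = 13 + 1.3194
  = 14.32%


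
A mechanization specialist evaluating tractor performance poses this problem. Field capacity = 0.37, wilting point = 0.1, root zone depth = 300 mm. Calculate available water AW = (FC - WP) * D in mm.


AW = (FC - WP) * D
   = (0.37 - 0.1) * 300
   = 0.27 * 300
   = 81 mm


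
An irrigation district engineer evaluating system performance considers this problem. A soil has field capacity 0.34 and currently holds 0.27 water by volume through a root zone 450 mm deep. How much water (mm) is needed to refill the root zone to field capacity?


SMD = (FC - theta) * D
    = (0.34 - 0.27) * 450
    = 0.070 * 450
    = 31.50 mm


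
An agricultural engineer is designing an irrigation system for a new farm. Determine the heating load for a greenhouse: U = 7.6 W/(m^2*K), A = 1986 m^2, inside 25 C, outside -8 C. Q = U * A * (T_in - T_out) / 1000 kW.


dT = 25 - (-8) = 33 K
Q = U * A * dT
  = 7.6 * 1986 * 33
  = 498088.80 W = 498.09 kW


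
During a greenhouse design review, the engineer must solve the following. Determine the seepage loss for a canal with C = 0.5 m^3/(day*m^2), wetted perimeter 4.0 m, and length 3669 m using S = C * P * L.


S = C * P * L
  = 0.5 * 4.0 * 3669
  = 7338 m^3/day


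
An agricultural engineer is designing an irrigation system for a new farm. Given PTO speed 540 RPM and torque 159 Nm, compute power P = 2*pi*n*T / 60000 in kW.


P = 2*pi*n*T / 60000
  = 2*pi * 540 * 159 / 60000
  = 539474.29 / 60000
  = 8.99 kW


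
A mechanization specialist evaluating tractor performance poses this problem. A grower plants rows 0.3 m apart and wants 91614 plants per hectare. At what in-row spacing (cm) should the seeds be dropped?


spacing = 10000 / (row_sp * density)
        = 10000 / (0.3 * 91614)
        = 10000 / 27484.20
        = 0.36385 m = 36.38 cm


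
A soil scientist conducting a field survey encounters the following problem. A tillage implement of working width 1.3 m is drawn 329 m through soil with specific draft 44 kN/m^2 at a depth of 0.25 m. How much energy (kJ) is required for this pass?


E = k * d * w * L
  = 44 * 0.25 * 1.3 * 329
  = 4704.70 kJ


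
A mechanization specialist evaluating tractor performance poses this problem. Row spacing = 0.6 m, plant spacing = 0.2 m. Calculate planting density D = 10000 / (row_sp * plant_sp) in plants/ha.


D = 10000 / (row_sp * plant_sp)
  = 10000 / (0.6 * 0.2)
  = 10000 / 0.1200
  = 83333.33 plants/ha


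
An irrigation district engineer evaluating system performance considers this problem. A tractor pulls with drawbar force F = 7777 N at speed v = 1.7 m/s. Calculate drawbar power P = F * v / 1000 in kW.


P = F * v / 1000
  = 7777 * 1.7 / 1000
  = 13220.90 / 1000
  = 13.22 kW


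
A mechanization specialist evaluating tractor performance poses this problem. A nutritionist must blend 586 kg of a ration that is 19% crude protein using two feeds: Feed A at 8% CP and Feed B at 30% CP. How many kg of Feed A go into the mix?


parts_A = CP_b - target = 30 - 19 = 11
parts_B = target - CP_a = 19 - 8 = 11
total_parts = 11 + 11 = 22
Feed A = 586 * 11 / 22 = 293 kg
Feed B = 586 * 11 / 22 = 293 kg


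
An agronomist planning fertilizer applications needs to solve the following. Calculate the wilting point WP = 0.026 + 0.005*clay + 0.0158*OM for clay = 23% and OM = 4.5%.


WP = 0.026 + 0.005*23 + 0.0158*4.5
   = 0.026 + 0.1150 + 0.0711
   = 0.2121


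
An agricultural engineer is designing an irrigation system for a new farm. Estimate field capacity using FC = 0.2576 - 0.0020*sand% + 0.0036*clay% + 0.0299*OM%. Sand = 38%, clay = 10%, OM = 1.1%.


FC = 0.2576 - 0.0020*38 + 0.0036*10 + 0.0299*1.1
   = 0.2576 - 0.0760 + 0.0360 + 0.0329
   = 0.2505


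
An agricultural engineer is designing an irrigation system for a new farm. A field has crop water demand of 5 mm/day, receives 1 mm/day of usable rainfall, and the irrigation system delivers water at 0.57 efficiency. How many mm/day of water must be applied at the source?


IWR = (ETc - Pe) / Ea
    = (5 - 1) / 0.57
    = 4 / 0.57
    = 7.02 mm/day


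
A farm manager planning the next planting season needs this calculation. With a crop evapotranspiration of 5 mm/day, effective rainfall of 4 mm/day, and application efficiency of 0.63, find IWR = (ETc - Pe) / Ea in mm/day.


IWR = (ETc - Pe) / Ea
    = (5 - 4) / 0.63
    = 1 / 0.63
    = 1.59 mm/day


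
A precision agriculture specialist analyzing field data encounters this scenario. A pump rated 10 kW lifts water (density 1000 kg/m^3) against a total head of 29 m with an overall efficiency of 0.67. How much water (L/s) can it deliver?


Q = (P * 1000 * eta) / (rho * g * H)
  = (10 * 1000 * 0.67) / (1000 * 9.81 * 29)
  = 6700 / 284490
  = 0.02355 m^3/s = 23.55 L/s


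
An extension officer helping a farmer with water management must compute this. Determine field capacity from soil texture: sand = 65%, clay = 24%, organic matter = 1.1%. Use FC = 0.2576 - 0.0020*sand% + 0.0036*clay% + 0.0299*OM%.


FC = 0.2576 - 0.0020*65 + 0.0036*24 + 0.0299*1.1
   = 0.2576 - 0.1300 + 0.0864 + 0.0329
   = 0.2469


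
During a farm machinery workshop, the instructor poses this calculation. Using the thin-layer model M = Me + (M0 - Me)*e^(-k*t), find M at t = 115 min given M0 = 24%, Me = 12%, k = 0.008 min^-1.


M = Me + (M0 - Me) * e^(-k*t)
  = 12 + (24 - 12) * e^(-0.008*115)
  = 12 + 12 * e^(-0.920)
  = 12 + 12 * 0.39852
  = 12 + 4.7822
  = 16.78%


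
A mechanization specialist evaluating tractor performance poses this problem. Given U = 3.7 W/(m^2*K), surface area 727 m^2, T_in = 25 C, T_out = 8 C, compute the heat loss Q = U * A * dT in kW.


dT = 25 - (8) = 17 K
Q = U * A * dT
  = 3.7 * 727 * 17
  = 45728.30 W = 45.73 kW


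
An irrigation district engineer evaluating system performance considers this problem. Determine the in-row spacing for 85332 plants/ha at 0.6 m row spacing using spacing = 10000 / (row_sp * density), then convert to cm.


spacing = 10000 / (row_sp * density)
        = 10000 / (0.6 * 85332)
        = 10000 / 51199.20
        = 0.19532 m = 19.53 cm


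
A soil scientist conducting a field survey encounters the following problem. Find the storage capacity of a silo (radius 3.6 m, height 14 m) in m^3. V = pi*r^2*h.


V = pi * r^2 * h
  = pi * 3.6^2 * 14
  = pi * 12.96 * 14
  = 570.01 m^3


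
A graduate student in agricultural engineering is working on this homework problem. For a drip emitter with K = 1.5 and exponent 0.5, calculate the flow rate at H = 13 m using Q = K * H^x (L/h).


Q = K * H^x
  = 1.5 * 13^0.5
  = 1.5 * 3.6056
  = 5.41 L/h


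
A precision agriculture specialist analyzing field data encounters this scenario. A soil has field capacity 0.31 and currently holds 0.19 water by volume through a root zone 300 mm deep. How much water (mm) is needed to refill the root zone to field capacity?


SMD = (FC - theta) * D
    = (0.31 - 0.19) * 300
    = 0.120 * 300
    = 36 mm


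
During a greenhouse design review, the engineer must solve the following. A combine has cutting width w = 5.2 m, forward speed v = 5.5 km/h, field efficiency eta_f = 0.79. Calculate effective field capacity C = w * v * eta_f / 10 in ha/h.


C = w * v * eta_f / 10
  = 5.2 * 5.5 * 0.79 / 10
  = 22.59 / 10
  = 2.26 ha/h


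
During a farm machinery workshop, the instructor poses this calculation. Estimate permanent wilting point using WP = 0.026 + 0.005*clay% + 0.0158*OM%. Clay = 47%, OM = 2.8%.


WP = 0.026 + 0.005*47 + 0.0158*2.8
   = 0.026 + 0.2350 + 0.0442
   = 0.3052


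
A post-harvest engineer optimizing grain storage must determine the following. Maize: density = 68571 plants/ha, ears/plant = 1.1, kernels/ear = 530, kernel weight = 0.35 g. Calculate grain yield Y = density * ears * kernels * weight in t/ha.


Y = density * ears * kernels * kw
  = 68571 * 1.1 * 530 * 0.35 g/ha
  = 13991912.55 g/ha
  = 13991.91 kg/ha = 13.99 t/ha


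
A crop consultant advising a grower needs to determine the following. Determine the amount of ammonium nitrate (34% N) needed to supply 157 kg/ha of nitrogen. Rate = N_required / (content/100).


Rate = N_required / (N_content / 100)
     = 157 / (34 / 100)
     = 157 / 0.34
     = 461.76 kg/ha


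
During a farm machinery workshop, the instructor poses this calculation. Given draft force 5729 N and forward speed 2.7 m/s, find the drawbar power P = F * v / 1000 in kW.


P = F * v / 1000
  = 5729 * 2.7 / 1000
  = 15468.30 / 1000
  = 15.47 kW


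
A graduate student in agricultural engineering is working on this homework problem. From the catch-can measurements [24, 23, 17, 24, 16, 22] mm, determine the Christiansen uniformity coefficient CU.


xbar = 126 / 6 = 21
sum|xi - xbar| = 18
CU = 100 * (1 - 18 / (6 * 21))
   = 100 * (1 - 0.1429)
   = 85.71%


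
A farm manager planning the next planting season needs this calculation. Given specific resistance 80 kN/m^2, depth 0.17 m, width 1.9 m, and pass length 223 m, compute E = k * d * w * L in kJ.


E = k * d * w * L
  = 80 * 0.17 * 1.9 * 223
  = 5762.32 kJ


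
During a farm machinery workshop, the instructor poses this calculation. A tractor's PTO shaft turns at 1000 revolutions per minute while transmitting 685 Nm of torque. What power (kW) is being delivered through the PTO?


P = 2*pi*n*T / 60000
  = 2*pi * 1000 * 685 / 60000
  = 4303981.94 / 60000
  = 71.73 kW


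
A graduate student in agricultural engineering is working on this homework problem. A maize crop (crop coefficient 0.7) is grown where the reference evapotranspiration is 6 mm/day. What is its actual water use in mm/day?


ETc = Kc * ET0
    = 0.7 * 6
    = 4.20 mm/day


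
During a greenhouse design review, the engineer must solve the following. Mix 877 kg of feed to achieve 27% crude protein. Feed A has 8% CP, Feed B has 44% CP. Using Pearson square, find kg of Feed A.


parts_A = CP_b - target = 44 - 27 = 17
parts_B = target - CP_a = 27 - 8 = 19
total_parts = 17 + 19 = 36
Feed A = 877 * 17 / 36 = 414.14 kg
Feed B = 877 * 19 / 36 = 462.86 kg

414.14 kg


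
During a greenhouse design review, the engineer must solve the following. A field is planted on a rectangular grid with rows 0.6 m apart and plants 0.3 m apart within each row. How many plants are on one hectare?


D = 10000 / (row_sp * plant_sp)
  = 10000 / (0.6 * 0.3)
  = 10000 / 0.1800
  = 55555.56 plants/ha


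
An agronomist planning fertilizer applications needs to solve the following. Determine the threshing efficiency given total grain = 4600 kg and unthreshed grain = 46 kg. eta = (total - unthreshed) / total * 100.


eta = (total - unthreshed) / total * 100
    = (4600 - 46) / 4600 * 100
    = 4554 / 4600 * 100
    = 99%


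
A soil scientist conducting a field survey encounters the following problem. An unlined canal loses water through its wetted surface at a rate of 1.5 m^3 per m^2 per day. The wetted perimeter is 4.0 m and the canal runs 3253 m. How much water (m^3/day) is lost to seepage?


S = C * P * L
  = 1.5 * 4.0 * 3253
  = 19518 m^3/day


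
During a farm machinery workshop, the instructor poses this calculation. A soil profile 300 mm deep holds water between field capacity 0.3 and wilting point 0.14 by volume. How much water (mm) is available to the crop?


AW = (FC - WP) * D
   = (0.3 - 0.14) * 300
   = 0.16 * 300
   = 48 mm


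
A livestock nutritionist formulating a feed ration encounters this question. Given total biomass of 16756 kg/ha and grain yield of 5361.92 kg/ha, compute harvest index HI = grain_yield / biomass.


HI = grain_yield / biomass
   = 5361.92 / 16756
   = 0.32


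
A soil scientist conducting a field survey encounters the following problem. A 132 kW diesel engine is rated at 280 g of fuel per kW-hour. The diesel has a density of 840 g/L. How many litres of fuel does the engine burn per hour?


FC = P * BSFC / rho_fuel
   = 132 * 280 / 840
   = 36960 / 840
   = 44 L/h


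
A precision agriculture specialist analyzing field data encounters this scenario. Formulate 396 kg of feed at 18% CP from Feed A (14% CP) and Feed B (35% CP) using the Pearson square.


parts_A = CP_b - target = 35 - 18 = 17
parts_B = target - CP_a = 18 - 14 = 4
total_parts = 17 + 4 = 21
Feed A = 396 * 17 / 21 = 320.57 kg
Feed B = 396 * 4 / 21 = 75.43 kg

320.57 kg


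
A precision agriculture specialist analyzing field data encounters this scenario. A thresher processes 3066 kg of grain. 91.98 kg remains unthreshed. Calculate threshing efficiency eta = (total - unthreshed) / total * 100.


eta = (total - unthreshed) / total * 100
    = (3066 - 91.98) / 3066 * 100
    = 2974.02 / 3066 * 100
    = 97%


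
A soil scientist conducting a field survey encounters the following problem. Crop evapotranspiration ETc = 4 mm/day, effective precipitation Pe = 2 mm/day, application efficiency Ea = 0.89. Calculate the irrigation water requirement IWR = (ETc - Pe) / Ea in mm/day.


IWR = (ETc - Pe) / Ea
    = (4 - 2) / 0.89
    = 2 / 0.89
    = 2.25 mm/day


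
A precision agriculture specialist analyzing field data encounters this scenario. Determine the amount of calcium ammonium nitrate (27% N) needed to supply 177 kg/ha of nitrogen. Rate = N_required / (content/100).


Rate = N_required / (N_content / 100)
     = 177 / (27 / 100)
     = 177 / 0.27
     = 655.56 kg/ha


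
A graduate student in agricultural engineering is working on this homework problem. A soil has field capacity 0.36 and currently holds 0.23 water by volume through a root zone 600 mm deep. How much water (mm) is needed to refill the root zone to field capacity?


SMD = (FC - theta) * D
    = (0.36 - 0.23) * 600
    = 0.130 * 600
    = 78 mm


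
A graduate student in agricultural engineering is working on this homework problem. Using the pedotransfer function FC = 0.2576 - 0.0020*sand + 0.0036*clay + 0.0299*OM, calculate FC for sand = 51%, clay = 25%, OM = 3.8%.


FC = 0.2576 - 0.0020*51 + 0.0036*25 + 0.0299*3.8
   = 0.2576 - 0.1020 + 0.0900 + 0.1136
   = 0.3592


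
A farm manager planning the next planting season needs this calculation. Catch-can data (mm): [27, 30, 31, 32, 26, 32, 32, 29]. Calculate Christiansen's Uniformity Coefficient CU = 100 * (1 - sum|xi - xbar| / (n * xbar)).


xbar = 239 / 8 = 29.875
sum|xi - xbar| = 15.250
CU = 100 * (1 - 15.250 / (8 * 29.875))
   = 100 * (1 - 0.0638)
   = 93.62%


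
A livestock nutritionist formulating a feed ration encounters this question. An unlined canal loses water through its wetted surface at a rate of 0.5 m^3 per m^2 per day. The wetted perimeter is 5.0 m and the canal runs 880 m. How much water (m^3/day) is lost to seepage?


S = C * P * L
  = 0.5 * 5.0 * 880
  = 2200 m^3/day


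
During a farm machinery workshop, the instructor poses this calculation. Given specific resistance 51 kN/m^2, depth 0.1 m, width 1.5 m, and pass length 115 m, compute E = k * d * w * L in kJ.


E = k * d * w * L
  = 51 * 0.1 * 1.5 * 115
  = 879.75 kJ


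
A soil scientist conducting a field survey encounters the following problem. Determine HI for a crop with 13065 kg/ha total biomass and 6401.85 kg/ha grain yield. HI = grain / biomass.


HI = grain_yield / biomass
   = 6401.85 / 13065
   = 0.49


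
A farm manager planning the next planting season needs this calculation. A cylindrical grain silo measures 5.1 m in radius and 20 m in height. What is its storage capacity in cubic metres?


V = pi * r^2 * h
  = pi * 5.1^2 * 20
  = pi * 26.01 * 20
  = 1634.26 m^3


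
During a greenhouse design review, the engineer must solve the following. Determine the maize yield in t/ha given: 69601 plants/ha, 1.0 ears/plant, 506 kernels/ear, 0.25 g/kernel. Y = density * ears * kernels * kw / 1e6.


Y = density * ears * kernels * kw
  = 69601 * 1.0 * 506 * 0.25 g/ha
  = 8804526.50 g/ha
  = 8804.53 kg/ha = 8.80 t/ha


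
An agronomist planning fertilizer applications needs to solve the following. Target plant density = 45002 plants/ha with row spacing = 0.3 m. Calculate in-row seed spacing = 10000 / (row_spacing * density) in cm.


spacing = 10000 / (row_sp * density)
        = 10000 / (0.3 * 45002)
        = 10000 / 13500.60
        = 0.74071 m = 74.07 cm


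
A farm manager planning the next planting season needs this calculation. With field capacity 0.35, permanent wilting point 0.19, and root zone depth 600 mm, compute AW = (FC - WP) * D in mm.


AW = (FC - WP) * D
   = (0.35 - 0.19) * 600
   = 0.16 * 600
   = 96 mm


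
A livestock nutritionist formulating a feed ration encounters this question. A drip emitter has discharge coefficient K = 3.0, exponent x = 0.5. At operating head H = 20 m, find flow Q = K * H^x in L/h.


Q = K * H^x
  = 3.0 * 20^0.5
  = 3.0 * 4.4721
  = 13.42 L/h


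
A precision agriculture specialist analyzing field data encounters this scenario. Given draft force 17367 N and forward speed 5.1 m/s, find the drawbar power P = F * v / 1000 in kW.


P = F * v / 1000
  = 17367 * 5.1 / 1000
  = 88571.70 / 1000
  = 88.57 kW


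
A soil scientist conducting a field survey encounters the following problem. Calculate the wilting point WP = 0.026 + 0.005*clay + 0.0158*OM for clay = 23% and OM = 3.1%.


WP = 0.026 + 0.005*23 + 0.0158*3.1
   = 0.026 + 0.1150 + 0.0490
   = 0.1900


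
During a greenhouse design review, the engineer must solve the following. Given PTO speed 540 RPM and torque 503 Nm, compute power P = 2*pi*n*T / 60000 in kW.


P = 2*pi*n*T / 60000
  = 2*pi * 540 * 503 / 60000
  = 1706638.79 / 60000
  = 28.44 kW


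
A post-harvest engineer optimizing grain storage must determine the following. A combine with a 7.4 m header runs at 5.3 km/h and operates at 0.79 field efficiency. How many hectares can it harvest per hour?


C = w * v * eta_f / 10
  = 7.4 * 5.3 * 0.79 / 10
  = 30.98 / 10
  = 3.10 ha/h


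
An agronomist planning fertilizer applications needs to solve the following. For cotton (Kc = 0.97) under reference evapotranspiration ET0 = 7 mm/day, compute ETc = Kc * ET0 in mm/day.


ETc = Kc * ET0
    = 0.97 * 7
    = 6.79 mm/day


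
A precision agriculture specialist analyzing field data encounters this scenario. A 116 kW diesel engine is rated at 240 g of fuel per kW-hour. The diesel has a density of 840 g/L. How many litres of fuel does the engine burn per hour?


FC = P * BSFC / rho_fuel
   = 116 * 240 / 840
   = 27840 / 840
   = 33.14 L/h


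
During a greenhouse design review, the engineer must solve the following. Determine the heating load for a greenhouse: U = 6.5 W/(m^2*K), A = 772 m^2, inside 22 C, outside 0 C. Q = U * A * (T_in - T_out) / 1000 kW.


dT = 22 - (0) = 22 K
Q = U * A * dT
  = 6.5 * 772 * 22
  = 110396 W = 110.40 kW


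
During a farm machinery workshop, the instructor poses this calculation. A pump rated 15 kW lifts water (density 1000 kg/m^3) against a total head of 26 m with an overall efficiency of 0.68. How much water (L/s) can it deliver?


Q = (P * 1000 * eta) / (rho * g * H)
  = (15 * 1000 * 0.68) / (1000 * 9.81 * 26)
  = 10200 / 255060
  = 0.03999 m^3/s = 39.99 L/s


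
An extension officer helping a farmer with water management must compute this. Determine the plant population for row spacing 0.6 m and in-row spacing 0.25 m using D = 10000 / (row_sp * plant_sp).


D = 10000 / (row_sp * plant_sp)
  = 10000 / (0.6 * 0.25)
  = 10000 / 0.1500
  = 66666.67 plants/ha


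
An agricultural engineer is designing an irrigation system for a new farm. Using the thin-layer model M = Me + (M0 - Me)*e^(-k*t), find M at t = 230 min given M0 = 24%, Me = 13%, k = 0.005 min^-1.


M = Me + (M0 - Me) * e^(-k*t)
  = 13 + (24 - 13) * e^(-0.005*230)
  = 13 + 11 * e^(-1.150)
  = 13 + 11 * 0.31664
  = 13 + 3.4830
  = 16.48%


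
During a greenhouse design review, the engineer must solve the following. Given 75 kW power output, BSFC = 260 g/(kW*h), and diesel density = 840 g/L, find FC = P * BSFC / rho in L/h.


FC = P * BSFC / rho_fuel
   = 75 * 260 / 840
   = 19500 / 840
   = 23.21 L/h


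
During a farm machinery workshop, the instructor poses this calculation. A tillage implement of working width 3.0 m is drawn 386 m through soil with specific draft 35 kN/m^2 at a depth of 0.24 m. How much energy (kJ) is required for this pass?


E = k * d * w * L
  = 35 * 0.24 * 3.0 * 386
  = 9727.20 kJ


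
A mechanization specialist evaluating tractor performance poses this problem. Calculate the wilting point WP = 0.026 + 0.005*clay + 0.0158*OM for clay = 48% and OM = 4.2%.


WP = 0.026 + 0.005*48 + 0.0158*4.2
   = 0.026 + 0.2400 + 0.0664
   = 0.3324


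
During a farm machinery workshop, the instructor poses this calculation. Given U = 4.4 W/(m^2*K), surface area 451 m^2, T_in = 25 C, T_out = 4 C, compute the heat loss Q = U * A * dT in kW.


dT = 25 - (4) = 21 K
Q = U * A * dT
  = 4.4 * 451 * 21
  = 41672.40 W = 41.67 kW


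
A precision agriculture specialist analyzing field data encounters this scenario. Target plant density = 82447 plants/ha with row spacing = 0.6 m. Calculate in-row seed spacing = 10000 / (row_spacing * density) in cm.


spacing = 10000 / (row_sp * density)
        = 10000 / (0.6 * 82447)
        = 10000 / 49468.20
        = 0.20215 m = 20.22 cm


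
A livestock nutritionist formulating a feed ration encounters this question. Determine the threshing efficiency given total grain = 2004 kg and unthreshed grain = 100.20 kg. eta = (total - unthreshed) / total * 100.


eta = (total - unthreshed) / total * 100
    = (2004 - 100.20) / 2004 * 100
    = 1903.80 / 2004 * 100
    = 95%


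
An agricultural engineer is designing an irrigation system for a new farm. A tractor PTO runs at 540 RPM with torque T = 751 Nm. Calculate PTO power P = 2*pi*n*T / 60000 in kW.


P = 2*pi*n*T / 60000
  = 2*pi * 540 * 751 / 60000
  = 2548082.97 / 60000
  = 42.47 kW


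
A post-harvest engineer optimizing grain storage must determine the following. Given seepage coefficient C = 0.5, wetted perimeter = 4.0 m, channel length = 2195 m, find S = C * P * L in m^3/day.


S = C * P * L
  = 0.5 * 4.0 * 2195
  = 4390 m^3/day


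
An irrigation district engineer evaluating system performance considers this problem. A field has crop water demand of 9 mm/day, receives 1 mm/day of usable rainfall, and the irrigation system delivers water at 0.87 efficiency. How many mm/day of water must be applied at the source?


IWR = (ETc - Pe) / Ea
    = (9 - 1) / 0.87
    = 8 / 0.87
    = 9.20 mm/day


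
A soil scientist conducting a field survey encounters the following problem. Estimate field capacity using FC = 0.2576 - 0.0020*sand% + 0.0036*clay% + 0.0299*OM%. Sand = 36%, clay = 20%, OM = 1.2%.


FC = 0.2576 - 0.0020*36 + 0.0036*20 + 0.0299*1.2
   = 0.2576 - 0.0720 + 0.0720 + 0.0359
   = 0.2935


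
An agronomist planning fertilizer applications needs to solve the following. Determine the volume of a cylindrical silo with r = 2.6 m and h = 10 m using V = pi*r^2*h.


V = pi * r^2 * h
  = pi * 2.6^2 * 10
  = pi * 6.76 * 10
  = 212.37 m^3


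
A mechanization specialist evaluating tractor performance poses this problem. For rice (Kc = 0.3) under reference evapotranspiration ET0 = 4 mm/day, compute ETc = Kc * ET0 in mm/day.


ETc = Kc * ET0
    = 0.3 * 4
    = 1.20 mm/day


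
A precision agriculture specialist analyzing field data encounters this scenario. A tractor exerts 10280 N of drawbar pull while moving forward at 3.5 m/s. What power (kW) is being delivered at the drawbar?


P = F * v / 1000
  = 10280 * 3.5 / 1000
  = 35980 / 1000
  = 35.98 kW


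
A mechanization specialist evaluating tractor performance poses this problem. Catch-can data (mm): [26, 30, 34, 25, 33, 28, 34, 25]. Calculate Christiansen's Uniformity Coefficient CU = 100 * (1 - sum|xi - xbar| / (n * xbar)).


xbar = 235 / 8 = 29.375
sum|xi - xbar| = 27
CU = 100 * (1 - 27 / (8 * 29.375))
   = 100 * (1 - 0.1149)
   = 88.51%


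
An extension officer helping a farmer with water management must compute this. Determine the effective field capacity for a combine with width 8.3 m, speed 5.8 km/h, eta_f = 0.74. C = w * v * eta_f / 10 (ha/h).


C = w * v * eta_f / 10
  = 8.3 * 5.8 * 0.74 / 10
  = 35.62 / 10
  = 3.56 ha/h


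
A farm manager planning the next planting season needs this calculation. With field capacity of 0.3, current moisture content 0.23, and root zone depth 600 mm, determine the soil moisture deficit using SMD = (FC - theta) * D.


SMD = (FC - theta) * D
    = (0.3 - 0.23) * 600
    = 0.070 * 600
    = 42 mm


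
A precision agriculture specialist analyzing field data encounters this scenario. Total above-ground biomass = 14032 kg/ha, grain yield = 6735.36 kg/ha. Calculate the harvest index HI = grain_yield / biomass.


HI = grain_yield / biomass
   = 6735.36 / 14032
   = 0.48


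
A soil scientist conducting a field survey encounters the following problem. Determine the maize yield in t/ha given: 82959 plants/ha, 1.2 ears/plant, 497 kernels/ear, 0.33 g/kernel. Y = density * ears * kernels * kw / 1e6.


Y = density * ears * kernels * kw
  = 82959 * 1.2 * 497 * 0.33 g/ha
  = 16327326.71 g/ha
  = 16327.33 kg/ha = 16.33 t/ha


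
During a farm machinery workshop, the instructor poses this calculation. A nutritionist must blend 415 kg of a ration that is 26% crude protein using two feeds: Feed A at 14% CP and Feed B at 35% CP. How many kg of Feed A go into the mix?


parts_A = CP_b - target = 35 - 26 = 9
parts_B = target - CP_a = 26 - 14 = 12
total_parts = 9 + 12 = 21
Feed A = 415 * 9 / 21 = 177.86 kg
Feed B = 415 * 12 / 21 = 237.14 kg

177.86 kg


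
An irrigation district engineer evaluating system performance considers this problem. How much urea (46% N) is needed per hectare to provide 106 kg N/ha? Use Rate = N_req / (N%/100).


Rate = N_required / (N_content / 100)
     = 106 / (46 / 100)
     = 106 / 0.46
     = 230.43 kg/ha


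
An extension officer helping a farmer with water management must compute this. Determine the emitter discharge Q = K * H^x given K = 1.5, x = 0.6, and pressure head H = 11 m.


Q = K * H^x
  = 1.5 * 11^0.6
  = 1.5 * 4.2154
  = 6.32 L/h


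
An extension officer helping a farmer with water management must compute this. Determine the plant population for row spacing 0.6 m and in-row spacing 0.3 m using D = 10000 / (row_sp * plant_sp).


D = 10000 / (row_sp * plant_sp)
  = 10000 / (0.6 * 0.3)
  = 10000 / 0.1800
  = 55555.56 plants/ha


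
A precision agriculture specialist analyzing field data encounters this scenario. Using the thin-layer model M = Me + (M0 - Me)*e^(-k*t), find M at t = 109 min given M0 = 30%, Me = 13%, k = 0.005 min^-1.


M = Me + (M0 - Me) * e^(-k*t)
  = 13 + (30 - 13) * e^(-0.005*109)
  = 13 + 17 * e^(-0.545)
  = 13 + 17 * 0.57984
  = 13 + 9.8573
  = 22.86%


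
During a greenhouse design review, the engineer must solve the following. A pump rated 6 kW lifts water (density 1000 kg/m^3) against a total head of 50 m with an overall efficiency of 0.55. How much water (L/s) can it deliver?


Q = (P * 1000 * eta) / (rho * g * H)
  = (6 * 1000 * 0.55) / (1000 * 9.81 * 50)
  = 3300 / 490500
  = 0.00673 m^3/s = 6.73 L/s


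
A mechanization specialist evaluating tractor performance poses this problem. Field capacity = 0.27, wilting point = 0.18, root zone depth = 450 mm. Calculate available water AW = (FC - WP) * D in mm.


AW = (FC - WP) * D
   = (0.27 - 0.18) * 450
   = 0.09 * 450
   = 40.50 mm


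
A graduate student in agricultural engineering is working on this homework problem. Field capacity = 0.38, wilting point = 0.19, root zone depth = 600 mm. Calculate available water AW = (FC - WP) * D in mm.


AW = (FC - WP) * D
   = (0.38 - 0.19) * 600
   = 0.19 * 600
   = 114 mm


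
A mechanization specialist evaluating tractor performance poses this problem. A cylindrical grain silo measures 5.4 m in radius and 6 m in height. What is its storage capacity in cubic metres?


V = pi * r^2 * h
  = pi * 5.4^2 * 6
  = pi * 29.16 * 6
  = 549.65 m^3


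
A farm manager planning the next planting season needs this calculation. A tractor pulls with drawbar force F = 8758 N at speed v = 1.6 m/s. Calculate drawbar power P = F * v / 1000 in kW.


P = F * v / 1000
  = 8758 * 1.6 / 1000
  = 14012.80 / 1000
  = 14.01 kW


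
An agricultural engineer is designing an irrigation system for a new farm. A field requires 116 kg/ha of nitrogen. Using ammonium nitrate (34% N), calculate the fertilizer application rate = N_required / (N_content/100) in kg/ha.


Rate = N_required / (N_content / 100)
     = 116 / (34 / 100)
     = 116 / 0.34
     = 341.18 kg/ha


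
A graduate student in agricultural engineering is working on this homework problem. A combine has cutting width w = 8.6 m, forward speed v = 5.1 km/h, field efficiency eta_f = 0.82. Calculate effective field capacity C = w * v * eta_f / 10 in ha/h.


C = w * v * eta_f / 10
  = 8.6 * 5.1 * 0.82 / 10
  = 35.97 / 10
  = 3.60 ha/h


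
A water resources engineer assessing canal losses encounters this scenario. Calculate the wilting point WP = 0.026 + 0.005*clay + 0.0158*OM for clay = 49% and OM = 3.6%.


WP = 0.026 + 0.005*49 + 0.0158*3.6
   = 0.026 + 0.2450 + 0.0569
   = 0.3279


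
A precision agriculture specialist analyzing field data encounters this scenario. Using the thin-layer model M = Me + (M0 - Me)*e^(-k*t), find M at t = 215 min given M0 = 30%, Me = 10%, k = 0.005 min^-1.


M = Me + (M0 - Me) * e^(-k*t)
  = 10 + (30 - 10) * e^(-0.005*215)
  = 10 + 20 * e^(-1.075)
  = 10 + 20 * 0.34130
  = 10 + 6.8260
  = 16.83%


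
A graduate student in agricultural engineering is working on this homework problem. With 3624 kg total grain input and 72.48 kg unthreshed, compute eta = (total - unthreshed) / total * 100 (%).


eta = (total - unthreshed) / total * 100
    = (3624 - 72.48) / 3624 * 100
    = 3551.52 / 3624 * 100
    = 98%


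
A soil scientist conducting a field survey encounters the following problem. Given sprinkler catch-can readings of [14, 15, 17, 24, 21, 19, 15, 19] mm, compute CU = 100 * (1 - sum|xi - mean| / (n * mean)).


xbar = 144 / 8 = 18
sum|xi - xbar| = 22
CU = 100 * (1 - 22 / (8 * 18))
   = 100 * (1 - 0.1528)
   = 84.72%


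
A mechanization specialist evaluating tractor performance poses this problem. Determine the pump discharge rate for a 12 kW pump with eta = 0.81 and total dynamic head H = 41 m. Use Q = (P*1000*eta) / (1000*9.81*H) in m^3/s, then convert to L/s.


Q = (P * 1000 * eta) / (rho * g * H)
  = (12 * 1000 * 0.81) / (1000 * 9.81 * 41)
  = 9720 / 402210
  = 0.02417 m^3/s = 24.17 L/s


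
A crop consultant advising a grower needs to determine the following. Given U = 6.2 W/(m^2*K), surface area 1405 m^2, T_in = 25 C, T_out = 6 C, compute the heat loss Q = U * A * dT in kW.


dT = 25 - (6) = 19 K
Q = U * A * dT
  = 6.2 * 1405 * 19
  = 165509 W = 165.51 kW


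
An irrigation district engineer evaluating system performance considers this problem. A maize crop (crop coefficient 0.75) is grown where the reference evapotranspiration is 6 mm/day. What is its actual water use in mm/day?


ETc = Kc * ET0
    = 0.75 * 6
    = 4.50 mm/day


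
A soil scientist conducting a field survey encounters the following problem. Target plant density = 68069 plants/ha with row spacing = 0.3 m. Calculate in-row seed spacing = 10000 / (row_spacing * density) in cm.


spacing = 10000 / (row_sp * density)
        = 10000 / (0.3 * 68069)
        = 10000 / 20420.70
        = 0.48970 m = 48.97 cm


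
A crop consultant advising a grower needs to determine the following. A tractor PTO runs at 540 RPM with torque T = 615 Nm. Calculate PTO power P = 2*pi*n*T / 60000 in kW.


P = 2*pi*n*T / 60000
  = 2*pi * 540 * 615 / 60000
  = 2086645.84 / 60000
  = 34.78 kW


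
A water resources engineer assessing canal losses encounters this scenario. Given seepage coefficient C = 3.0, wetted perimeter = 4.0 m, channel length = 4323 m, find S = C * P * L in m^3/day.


S = C * P * L
  = 3.0 * 4.0 * 4323
  = 51876 m^3/day


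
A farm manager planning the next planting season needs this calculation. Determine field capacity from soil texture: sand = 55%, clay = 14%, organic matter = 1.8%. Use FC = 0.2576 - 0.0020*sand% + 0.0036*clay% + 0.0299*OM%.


FC = 0.2576 - 0.0020*55 + 0.0036*14 + 0.0299*1.8
   = 0.2576 - 0.1100 + 0.0504 + 0.0538
   = 0.2518


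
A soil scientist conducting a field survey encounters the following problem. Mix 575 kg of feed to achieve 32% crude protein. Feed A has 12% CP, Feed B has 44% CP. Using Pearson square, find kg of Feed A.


parts_A = CP_b - target = 44 - 32 = 12
parts_B = target - CP_a = 32 - 12 = 20
total_parts = 12 + 20 = 32
Feed A = 575 * 12 / 32 = 215.63 kg
Feed B = 575 * 20 / 32 = 359.38 kg

215.63 kg


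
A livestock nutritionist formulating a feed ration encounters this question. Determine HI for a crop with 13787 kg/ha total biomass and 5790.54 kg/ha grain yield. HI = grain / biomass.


HI = grain_yield / biomass
   = 5790.54 / 13787
   = 0.42


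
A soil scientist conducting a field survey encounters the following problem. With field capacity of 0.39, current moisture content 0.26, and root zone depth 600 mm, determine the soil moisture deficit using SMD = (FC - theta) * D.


SMD = (FC - theta) * D
    = (0.39 - 0.26) * 600
    = 0.130 * 600
    = 78 mm


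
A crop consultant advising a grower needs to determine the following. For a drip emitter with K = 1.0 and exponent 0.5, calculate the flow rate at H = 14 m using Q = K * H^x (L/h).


Q = K * H^x
  = 1.0 * 14^0.5
  = 1.0 * 3.7417
  = 3.74 L/h


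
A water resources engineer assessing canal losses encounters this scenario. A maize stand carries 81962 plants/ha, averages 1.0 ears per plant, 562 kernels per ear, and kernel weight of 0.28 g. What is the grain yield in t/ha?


Y = density * ears * kernels * kw
  = 81962 * 1.0 * 562 * 0.28 g/ha
  = 12897540.32 g/ha
  = 12897.54 kg/ha = 12.90 t/ha


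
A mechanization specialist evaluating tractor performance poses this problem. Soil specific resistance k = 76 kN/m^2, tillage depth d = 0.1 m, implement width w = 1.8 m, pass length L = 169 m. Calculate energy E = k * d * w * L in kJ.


E = k * d * w * L
  = 76 * 0.1 * 1.8 * 169
  = 2311.92 kJ


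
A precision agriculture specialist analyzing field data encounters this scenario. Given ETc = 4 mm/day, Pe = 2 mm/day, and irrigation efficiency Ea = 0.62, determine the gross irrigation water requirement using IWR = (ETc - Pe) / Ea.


IWR = (ETc - Pe) / Ea
    = (4 - 2) / 0.62
    = 2 / 0.62
    = 3.23 mm/day


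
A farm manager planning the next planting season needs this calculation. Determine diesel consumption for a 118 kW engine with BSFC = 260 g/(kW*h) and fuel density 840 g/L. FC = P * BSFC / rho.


FC = P * BSFC / rho_fuel
   = 118 * 260 / 840
   = 30680 / 840
   = 36.52 L/h


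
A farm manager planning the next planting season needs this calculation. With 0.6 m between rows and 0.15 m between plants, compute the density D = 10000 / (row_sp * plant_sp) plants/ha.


D = 10000 / (row_sp * plant_sp)
  = 10000 / (0.6 * 0.15)
  = 10000 / 0.0900
  = 111111.11 plants/ha


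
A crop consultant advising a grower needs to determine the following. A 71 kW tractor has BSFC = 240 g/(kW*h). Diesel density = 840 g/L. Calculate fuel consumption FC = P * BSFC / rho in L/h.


FC = P * BSFC / rho_fuel
   = 71 * 240 / 840
   = 17040 / 840
   = 20.29 L/h


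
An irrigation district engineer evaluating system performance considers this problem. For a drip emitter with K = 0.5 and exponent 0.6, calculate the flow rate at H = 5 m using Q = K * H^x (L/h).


Q = K * H^x
  = 0.5 * 5^0.6
  = 0.5 * 2.6265
  = 1.31 L/h


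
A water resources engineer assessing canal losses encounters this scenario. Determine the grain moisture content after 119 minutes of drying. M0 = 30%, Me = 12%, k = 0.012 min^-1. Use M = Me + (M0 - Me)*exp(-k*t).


M = Me + (M0 - Me) * e^(-k*t)
  = 12 + (30 - 12) * e^(-0.012*119)
  = 12 + 18 * e^(-1.428)
  = 12 + 18 * 0.23979
  = 12 + 4.3162
  = 16.32%


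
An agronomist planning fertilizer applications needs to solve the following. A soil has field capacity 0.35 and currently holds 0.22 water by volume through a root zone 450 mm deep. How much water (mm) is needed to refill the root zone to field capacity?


SMD = (FC - theta) * D
    = (0.35 - 0.22) * 450
    = 0.130 * 450
    = 58.50 mm


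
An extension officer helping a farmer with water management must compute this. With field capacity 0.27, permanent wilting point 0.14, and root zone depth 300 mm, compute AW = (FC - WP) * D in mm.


AW = (FC - WP) * D
   = (0.27 - 0.14) * 300
   = 0.13 * 300
   = 39 mm


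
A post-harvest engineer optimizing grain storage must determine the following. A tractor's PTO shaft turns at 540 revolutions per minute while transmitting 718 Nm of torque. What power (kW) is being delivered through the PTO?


P = 2*pi*n*T / 60000
  = 2*pi * 540 * 718 / 60000
  = 2436116.61 / 60000
  = 40.60 kW


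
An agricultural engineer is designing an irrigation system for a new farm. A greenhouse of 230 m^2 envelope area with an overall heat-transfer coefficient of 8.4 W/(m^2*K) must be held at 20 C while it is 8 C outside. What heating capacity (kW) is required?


dT = 20 - (8) = 12 K
Q = U * A * dT
  = 8.4 * 230 * 12
  = 23184 W = 23.18 kW
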